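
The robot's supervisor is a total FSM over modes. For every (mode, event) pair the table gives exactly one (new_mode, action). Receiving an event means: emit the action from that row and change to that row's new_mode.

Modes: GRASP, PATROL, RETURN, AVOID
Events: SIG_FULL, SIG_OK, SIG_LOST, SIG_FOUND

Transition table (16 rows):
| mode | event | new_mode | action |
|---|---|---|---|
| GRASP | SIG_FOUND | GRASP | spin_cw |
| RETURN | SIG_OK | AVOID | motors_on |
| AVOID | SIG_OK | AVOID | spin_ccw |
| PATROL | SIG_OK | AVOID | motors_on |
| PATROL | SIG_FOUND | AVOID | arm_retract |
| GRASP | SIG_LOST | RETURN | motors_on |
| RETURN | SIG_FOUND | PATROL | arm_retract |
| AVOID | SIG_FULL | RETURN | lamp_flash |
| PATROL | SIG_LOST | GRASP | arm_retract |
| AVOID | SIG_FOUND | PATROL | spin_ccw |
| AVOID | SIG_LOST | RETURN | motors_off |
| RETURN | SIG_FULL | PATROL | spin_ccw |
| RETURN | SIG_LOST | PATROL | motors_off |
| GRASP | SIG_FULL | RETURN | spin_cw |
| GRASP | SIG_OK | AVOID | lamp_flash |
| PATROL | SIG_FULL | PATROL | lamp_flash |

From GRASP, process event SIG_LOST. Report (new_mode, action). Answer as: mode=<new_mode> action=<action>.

mode=RETURN action=motors_on

current mode = GRASP; filter table to that mode:
  (GRASP, SIG_FOUND) → (GRASP, spin_cw)
  (GRASP, SIG_LOST) → (RETURN, motors_on)  ← event matches
  (GRASP, SIG_FULL) → (RETURN, spin_cw)
  (GRASP, SIG_OK) → (AVOID, lamp_flash)
event = SIG_LOST selects (RETURN, motors_on)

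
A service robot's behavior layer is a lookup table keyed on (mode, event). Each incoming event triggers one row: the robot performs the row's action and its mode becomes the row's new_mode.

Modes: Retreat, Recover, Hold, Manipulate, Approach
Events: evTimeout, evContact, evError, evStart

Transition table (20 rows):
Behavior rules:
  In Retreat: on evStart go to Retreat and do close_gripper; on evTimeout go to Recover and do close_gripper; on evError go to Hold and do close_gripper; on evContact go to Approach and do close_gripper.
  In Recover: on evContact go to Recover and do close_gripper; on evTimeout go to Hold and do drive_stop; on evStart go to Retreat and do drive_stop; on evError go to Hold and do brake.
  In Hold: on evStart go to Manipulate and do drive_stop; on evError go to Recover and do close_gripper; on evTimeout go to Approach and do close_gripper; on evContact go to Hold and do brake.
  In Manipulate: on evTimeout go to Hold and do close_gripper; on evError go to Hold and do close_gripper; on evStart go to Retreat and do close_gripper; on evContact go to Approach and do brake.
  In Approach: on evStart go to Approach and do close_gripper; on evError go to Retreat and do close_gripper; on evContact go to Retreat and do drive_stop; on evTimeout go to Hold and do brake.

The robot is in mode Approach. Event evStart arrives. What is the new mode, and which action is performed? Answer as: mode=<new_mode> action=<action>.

current mode = Approach; filter table to that mode:
  (Approach, evStart) → (Approach, close_gripper)  ← event matches
  (Approach, evError) → (Retreat, close_gripper)
  (Approach, evContact) → (Retreat, drive_stop)
  (Approach, evTimeout) → (Hold, brake)
event = evStart selects (Approach, close_gripper)

mode=Approach action=close_gripper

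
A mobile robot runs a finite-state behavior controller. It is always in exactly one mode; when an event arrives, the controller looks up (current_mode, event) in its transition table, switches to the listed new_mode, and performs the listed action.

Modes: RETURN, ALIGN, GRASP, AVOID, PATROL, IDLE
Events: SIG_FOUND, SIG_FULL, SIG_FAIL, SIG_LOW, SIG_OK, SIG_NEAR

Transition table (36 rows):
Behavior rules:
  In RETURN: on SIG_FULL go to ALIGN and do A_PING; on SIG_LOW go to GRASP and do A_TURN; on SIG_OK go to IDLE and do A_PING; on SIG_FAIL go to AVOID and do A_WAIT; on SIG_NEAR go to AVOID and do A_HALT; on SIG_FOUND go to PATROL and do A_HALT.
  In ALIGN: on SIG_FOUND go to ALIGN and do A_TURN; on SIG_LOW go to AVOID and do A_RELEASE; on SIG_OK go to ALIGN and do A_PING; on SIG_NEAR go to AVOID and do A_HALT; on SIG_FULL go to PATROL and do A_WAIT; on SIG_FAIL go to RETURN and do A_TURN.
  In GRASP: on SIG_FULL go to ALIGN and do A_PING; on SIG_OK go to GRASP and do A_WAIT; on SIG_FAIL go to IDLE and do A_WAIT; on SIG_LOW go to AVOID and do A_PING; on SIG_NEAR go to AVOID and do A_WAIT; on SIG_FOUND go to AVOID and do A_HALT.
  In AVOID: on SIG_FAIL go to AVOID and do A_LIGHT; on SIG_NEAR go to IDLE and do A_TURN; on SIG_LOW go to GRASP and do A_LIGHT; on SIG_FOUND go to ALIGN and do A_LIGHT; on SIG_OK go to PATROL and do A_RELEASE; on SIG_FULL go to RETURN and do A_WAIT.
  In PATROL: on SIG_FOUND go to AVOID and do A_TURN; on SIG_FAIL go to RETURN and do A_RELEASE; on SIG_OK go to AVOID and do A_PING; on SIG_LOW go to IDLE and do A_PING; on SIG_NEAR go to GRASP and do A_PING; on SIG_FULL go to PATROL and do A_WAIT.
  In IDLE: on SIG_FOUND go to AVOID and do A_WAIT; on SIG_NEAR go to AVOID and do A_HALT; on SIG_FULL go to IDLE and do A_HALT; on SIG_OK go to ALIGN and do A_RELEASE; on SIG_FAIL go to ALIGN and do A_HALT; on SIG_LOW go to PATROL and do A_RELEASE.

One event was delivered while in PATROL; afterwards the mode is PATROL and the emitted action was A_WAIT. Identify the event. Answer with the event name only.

try SIG_FOUND: (PATROL, SIG_FOUND) → (AVOID, A_TURN)
try SIG_FULL: (PATROL, SIG_FULL) → (PATROL, A_WAIT)  ← matches
try SIG_FAIL: (PATROL, SIG_FAIL) → (RETURN, A_RELEASE)
try SIG_LOW: (PATROL, SIG_LOW) → (IDLE, A_PING)
try SIG_OK: (PATROL, SIG_OK) → (AVOID, A_PING)
try SIG_NEAR: (PATROL, SIG_NEAR) → (GRASP, A_PING)

SIG_FULL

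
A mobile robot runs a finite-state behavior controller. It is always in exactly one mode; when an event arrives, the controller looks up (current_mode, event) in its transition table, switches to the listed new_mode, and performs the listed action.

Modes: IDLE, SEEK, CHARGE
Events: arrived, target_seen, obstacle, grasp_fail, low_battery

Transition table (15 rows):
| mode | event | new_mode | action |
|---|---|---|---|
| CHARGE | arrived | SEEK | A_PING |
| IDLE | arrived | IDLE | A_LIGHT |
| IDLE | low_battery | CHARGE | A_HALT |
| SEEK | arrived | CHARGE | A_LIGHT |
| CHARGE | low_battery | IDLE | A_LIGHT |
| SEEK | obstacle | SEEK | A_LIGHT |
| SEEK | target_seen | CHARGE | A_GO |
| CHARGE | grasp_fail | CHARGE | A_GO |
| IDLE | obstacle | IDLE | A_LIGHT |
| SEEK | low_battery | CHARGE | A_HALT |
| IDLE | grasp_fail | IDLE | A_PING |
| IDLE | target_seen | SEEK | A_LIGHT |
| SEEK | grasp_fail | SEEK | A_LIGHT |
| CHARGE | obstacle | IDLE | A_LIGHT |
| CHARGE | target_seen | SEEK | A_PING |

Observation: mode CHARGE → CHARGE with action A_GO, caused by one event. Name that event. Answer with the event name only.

try arrived: (CHARGE, arrived) → (SEEK, A_PING)
try target_seen: (CHARGE, target_seen) → (SEEK, A_PING)
try obstacle: (CHARGE, obstacle) → (IDLE, A_LIGHT)
try grasp_fail: (CHARGE, grasp_fail) → (CHARGE, A_GO)  ← matches
try low_battery: (CHARGE, low_battery) → (IDLE, A_LIGHT)

grasp_fail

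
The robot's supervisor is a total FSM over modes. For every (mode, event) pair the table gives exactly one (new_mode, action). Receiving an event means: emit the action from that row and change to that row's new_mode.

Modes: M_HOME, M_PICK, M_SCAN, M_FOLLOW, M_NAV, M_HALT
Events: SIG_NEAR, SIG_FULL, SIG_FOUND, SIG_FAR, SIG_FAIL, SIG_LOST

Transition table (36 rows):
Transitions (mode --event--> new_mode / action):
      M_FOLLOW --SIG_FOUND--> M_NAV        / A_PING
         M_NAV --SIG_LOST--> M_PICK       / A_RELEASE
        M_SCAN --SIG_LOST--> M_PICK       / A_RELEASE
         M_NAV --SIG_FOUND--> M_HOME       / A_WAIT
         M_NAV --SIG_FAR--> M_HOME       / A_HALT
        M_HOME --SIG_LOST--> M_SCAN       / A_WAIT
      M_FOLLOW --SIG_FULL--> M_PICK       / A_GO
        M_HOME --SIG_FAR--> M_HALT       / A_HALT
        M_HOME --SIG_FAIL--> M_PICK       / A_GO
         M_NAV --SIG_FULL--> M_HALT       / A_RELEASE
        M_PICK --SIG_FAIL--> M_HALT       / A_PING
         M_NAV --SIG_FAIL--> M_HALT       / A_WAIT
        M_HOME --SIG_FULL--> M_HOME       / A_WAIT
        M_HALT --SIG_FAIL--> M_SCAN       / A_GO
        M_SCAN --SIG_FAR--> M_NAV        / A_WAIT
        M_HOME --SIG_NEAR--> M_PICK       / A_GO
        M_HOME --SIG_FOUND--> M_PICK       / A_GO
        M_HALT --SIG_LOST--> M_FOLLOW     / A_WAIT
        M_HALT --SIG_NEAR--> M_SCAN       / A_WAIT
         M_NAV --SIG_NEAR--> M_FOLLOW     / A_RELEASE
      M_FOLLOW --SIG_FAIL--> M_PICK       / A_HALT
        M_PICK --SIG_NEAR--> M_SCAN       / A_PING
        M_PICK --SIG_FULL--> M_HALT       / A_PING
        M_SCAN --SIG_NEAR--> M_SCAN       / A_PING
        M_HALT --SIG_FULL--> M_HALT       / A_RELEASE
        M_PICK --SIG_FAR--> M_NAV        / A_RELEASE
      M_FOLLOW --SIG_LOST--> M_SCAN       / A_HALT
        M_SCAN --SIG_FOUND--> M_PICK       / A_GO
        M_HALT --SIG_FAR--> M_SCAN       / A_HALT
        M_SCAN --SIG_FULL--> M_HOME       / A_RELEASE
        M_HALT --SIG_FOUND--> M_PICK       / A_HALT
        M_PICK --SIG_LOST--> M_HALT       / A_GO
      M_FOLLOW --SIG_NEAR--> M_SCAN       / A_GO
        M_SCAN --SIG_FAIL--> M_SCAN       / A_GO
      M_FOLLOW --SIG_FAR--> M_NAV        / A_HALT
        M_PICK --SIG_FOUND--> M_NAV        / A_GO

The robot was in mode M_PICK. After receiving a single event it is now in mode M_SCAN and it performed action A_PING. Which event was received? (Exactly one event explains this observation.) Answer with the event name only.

SIG_NEAR

try SIG_NEAR: (M_PICK, SIG_NEAR) → (M_SCAN, A_PING)  ← matches
try SIG_FULL: (M_PICK, SIG_FULL) → (M_HALT, A_PING)
try SIG_FOUND: (M_PICK, SIG_FOUND) → (M_NAV, A_GO)
try SIG_FAR: (M_PICK, SIG_FAR) → (M_NAV, A_RELEASE)
try SIG_FAIL: (M_PICK, SIG_FAIL) → (M_HALT, A_PING)
try SIG_LOST: (M_PICK, SIG_LOST) → (M_HALT, A_GO)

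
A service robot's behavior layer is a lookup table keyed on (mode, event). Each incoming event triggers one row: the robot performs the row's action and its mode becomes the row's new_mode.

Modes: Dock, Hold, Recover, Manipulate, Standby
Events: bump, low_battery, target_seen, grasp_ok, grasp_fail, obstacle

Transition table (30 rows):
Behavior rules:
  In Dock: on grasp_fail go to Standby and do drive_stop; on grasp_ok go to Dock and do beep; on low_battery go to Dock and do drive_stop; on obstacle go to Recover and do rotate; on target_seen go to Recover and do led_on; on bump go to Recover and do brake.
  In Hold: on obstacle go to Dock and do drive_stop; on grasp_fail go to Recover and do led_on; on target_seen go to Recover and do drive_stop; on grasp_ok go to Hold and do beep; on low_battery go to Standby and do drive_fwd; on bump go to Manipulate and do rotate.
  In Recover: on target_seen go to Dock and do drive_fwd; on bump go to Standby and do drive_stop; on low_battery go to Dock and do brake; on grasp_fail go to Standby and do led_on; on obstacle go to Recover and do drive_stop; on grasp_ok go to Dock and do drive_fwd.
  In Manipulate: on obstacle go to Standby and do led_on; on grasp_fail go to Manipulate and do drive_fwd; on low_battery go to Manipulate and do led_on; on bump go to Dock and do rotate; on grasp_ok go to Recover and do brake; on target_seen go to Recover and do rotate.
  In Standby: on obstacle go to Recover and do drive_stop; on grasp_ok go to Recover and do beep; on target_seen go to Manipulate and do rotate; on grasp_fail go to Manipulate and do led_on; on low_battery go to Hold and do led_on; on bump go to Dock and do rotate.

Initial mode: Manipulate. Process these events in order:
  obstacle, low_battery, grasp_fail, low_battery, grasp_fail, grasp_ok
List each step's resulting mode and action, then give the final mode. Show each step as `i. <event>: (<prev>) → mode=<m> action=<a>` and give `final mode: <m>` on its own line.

1. obstacle: (Manipulate) → mode=Standby action=led_on
2. low_battery: (Standby) → mode=Hold action=led_on
3. grasp_fail: (Hold) → mode=Recover action=led_on
4. low_battery: (Recover) → mode=Dock action=brake
5. grasp_fail: (Dock) → mode=Standby action=drive_stop
6. grasp_ok: (Standby) → mode=Recover action=beep

final mode: Recover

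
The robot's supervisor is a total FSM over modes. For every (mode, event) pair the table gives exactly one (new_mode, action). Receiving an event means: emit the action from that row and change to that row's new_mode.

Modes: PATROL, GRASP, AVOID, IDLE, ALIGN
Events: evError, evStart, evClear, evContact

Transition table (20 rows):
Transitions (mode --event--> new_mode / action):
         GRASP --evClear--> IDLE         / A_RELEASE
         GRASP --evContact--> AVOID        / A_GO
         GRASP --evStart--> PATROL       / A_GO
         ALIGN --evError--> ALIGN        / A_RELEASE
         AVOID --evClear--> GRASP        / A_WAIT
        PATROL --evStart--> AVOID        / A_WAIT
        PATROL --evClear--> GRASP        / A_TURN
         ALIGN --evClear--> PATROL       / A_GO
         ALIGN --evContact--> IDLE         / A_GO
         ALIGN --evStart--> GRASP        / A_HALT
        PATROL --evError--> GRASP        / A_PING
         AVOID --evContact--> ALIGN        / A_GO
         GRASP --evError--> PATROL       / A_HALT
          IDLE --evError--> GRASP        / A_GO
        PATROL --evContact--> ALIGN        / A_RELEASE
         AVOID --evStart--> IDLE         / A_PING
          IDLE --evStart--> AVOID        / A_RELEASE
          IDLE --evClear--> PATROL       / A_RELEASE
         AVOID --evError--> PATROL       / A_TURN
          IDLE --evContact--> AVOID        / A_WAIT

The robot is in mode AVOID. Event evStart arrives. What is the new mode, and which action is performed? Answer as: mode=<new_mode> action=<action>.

current mode = AVOID; filter table to that mode:
  (AVOID, evClear) → (GRASP, A_WAIT)
  (AVOID, evContact) → (ALIGN, A_GO)
  (AVOID, evStart) → (IDLE, A_PING)  ← event matches
  (AVOID, evError) → (PATROL, A_TURN)
event = evStart selects (IDLE, A_PING)

mode=IDLE action=A_PING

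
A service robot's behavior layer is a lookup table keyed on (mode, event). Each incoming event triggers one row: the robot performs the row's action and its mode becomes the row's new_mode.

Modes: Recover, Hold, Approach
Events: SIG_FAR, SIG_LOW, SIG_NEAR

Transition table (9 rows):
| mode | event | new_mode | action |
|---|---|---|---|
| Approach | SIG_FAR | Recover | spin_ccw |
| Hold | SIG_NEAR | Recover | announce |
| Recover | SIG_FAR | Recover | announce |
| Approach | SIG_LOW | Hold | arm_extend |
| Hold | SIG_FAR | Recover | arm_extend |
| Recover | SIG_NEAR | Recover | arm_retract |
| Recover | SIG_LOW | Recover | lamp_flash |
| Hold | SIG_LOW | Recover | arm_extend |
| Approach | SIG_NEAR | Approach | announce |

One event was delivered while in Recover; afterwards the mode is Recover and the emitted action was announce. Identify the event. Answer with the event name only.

try SIG_FAR: (Recover, SIG_FAR) → (Recover, announce)  ← matches
try SIG_LOW: (Recover, SIG_LOW) → (Recover, lamp_flash)
try SIG_NEAR: (Recover, SIG_NEAR) → (Recover, arm_retract)

SIG_FAR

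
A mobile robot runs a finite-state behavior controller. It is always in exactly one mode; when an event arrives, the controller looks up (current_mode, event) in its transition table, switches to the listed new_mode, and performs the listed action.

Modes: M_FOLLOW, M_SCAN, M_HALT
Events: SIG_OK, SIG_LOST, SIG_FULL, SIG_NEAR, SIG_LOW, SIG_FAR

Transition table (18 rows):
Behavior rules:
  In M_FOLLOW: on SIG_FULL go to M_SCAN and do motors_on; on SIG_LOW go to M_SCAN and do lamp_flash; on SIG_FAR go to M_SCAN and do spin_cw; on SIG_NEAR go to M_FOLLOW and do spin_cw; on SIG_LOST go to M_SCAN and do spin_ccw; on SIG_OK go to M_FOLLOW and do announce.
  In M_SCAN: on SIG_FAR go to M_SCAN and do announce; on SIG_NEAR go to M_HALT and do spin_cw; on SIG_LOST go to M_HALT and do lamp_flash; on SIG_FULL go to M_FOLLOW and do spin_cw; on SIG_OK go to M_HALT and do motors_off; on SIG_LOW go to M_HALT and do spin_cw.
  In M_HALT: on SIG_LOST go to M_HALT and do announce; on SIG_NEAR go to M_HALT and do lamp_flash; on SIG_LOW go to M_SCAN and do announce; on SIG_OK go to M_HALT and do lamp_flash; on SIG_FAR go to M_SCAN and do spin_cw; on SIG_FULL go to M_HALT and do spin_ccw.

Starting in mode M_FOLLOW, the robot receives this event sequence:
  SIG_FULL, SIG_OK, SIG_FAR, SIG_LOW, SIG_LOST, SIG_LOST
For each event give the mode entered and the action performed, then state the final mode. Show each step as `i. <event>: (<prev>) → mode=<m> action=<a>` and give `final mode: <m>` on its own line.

final mode: M_HALT

1. SIG_FULL: (M_FOLLOW) → mode=M_SCAN action=motors_on
2. SIG_OK: (M_SCAN) → mode=M_HALT action=motors_off
3. SIG_FAR: (M_HALT) → mode=M_SCAN action=spin_cw
4. SIG_LOW: (M_SCAN) → mode=M_HALT action=spin_cw
5. SIG_LOST: (M_HALT) → mode=M_HALT action=announce
6. SIG_LOST: (M_HALT) → mode=M_HALT action=announce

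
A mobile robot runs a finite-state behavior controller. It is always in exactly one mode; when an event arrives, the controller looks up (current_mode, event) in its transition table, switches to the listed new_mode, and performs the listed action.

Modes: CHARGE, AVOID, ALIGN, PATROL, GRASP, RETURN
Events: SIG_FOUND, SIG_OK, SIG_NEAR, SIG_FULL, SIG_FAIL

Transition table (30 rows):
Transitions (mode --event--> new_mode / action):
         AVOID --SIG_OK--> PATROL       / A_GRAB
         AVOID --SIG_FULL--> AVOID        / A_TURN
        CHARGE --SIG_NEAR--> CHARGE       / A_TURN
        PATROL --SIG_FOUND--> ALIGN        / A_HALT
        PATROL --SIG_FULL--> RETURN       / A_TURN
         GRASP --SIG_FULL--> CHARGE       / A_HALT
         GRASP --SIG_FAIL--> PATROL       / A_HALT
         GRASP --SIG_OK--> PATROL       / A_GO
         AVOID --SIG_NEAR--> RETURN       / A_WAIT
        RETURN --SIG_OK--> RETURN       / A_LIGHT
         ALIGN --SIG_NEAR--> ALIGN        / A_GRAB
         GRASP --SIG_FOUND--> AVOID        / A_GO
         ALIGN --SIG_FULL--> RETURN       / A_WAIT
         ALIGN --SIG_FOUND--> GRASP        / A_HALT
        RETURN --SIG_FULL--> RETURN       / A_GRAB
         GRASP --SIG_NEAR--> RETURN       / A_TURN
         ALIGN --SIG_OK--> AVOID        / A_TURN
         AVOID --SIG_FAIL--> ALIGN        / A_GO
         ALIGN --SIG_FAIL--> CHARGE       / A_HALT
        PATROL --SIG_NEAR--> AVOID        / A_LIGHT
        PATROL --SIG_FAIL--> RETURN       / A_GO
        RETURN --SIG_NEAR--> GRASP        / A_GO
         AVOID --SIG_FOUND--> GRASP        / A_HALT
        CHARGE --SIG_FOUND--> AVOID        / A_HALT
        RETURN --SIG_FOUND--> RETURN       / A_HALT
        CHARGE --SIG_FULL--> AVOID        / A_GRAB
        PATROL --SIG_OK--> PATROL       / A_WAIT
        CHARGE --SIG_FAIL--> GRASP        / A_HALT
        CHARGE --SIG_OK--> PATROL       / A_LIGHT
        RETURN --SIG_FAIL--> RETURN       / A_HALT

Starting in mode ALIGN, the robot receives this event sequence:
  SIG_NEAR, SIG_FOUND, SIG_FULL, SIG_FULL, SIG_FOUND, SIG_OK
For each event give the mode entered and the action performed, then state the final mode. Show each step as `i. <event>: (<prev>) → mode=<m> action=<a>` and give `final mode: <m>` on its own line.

1. SIG_NEAR: (ALIGN) → mode=ALIGN action=A_GRAB
2. SIG_FOUND: (ALIGN) → mode=GRASP action=A_HALT
3. SIG_FULL: (GRASP) → mode=CHARGE action=A_HALT
4. SIG_FULL: (CHARGE) → mode=AVOID action=A_GRAB
5. SIG_FOUND: (AVOID) → mode=GRASP action=A_HALT
6. SIG_OK: (GRASP) → mode=PATROL action=A_GO

final mode: PATROL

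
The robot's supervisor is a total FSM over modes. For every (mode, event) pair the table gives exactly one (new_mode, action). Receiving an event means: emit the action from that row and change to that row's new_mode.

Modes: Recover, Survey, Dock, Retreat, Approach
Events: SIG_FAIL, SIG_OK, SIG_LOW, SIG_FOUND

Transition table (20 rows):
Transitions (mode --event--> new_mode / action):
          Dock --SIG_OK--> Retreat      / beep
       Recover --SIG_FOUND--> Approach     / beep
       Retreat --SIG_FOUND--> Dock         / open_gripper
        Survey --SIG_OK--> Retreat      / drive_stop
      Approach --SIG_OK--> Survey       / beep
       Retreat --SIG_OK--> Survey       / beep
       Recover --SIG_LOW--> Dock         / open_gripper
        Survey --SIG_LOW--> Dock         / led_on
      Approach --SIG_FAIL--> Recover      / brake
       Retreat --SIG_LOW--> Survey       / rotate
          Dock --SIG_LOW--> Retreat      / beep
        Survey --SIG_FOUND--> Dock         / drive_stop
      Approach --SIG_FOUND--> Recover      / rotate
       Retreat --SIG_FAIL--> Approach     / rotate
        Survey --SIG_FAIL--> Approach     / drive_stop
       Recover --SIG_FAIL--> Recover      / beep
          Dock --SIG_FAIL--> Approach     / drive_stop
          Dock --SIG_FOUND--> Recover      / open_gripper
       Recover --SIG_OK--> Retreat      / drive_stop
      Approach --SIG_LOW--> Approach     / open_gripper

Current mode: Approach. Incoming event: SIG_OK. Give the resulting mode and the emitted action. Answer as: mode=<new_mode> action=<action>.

mode=Survey action=beep

current mode = Approach; filter table to that mode:
  (Approach, SIG_OK) → (Survey, beep)  ← event matches
  (Approach, SIG_FAIL) → (Recover, brake)
  (Approach, SIG_FOUND) → (Recover, rotate)
  (Approach, SIG_LOW) → (Approach, open_gripper)
event = SIG_OK selects (Survey, beep)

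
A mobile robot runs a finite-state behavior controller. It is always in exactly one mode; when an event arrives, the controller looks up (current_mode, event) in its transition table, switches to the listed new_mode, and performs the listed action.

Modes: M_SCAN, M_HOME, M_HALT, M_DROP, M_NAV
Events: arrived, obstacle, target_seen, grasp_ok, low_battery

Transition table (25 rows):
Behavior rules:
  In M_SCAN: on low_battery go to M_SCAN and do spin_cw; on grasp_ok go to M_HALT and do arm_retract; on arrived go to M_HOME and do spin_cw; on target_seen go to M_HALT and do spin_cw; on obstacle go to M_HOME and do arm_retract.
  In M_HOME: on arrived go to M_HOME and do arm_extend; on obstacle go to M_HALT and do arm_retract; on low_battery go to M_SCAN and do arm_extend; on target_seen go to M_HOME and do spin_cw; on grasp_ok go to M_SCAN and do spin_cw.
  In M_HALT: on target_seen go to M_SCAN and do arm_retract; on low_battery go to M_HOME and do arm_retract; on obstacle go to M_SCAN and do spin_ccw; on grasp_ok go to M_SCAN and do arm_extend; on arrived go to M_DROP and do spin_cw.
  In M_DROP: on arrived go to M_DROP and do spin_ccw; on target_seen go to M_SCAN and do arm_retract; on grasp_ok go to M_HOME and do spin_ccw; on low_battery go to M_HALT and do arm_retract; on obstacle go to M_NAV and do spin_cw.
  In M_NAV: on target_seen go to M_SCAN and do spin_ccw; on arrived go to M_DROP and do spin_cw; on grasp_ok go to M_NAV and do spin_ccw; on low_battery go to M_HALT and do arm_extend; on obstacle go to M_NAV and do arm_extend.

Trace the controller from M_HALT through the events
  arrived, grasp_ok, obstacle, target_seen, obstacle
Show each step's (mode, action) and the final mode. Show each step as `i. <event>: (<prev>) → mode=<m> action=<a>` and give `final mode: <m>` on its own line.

final mode: M_HOME

1. arrived: (M_HALT) → mode=M_DROP action=spin_cw
2. grasp_ok: (M_DROP) → mode=M_HOME action=spin_ccw
3. obstacle: (M_HOME) → mode=M_HALT action=arm_retract
4. target_seen: (M_HALT) → mode=M_SCAN action=arm_retract
5. obstacle: (M_SCAN) → mode=M_HOME action=arm_retract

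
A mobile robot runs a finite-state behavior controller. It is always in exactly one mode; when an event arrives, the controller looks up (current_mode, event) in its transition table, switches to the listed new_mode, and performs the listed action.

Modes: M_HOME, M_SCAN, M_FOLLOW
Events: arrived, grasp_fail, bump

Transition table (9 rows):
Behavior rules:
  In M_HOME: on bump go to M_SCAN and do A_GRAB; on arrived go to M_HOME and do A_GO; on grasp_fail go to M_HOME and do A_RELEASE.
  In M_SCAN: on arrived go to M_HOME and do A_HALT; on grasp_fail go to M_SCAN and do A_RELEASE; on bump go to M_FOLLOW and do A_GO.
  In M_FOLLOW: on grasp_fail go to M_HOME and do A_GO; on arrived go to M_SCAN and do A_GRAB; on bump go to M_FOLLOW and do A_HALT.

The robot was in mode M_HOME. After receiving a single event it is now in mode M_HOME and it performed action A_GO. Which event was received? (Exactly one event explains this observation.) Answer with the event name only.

try arrived: (M_HOME, arrived) → (M_HOME, A_GO)  ← matches
try grasp_fail: (M_HOME, grasp_fail) → (M_HOME, A_RELEASE)
try bump: (M_HOME, bump) → (M_SCAN, A_GRAB)

arrived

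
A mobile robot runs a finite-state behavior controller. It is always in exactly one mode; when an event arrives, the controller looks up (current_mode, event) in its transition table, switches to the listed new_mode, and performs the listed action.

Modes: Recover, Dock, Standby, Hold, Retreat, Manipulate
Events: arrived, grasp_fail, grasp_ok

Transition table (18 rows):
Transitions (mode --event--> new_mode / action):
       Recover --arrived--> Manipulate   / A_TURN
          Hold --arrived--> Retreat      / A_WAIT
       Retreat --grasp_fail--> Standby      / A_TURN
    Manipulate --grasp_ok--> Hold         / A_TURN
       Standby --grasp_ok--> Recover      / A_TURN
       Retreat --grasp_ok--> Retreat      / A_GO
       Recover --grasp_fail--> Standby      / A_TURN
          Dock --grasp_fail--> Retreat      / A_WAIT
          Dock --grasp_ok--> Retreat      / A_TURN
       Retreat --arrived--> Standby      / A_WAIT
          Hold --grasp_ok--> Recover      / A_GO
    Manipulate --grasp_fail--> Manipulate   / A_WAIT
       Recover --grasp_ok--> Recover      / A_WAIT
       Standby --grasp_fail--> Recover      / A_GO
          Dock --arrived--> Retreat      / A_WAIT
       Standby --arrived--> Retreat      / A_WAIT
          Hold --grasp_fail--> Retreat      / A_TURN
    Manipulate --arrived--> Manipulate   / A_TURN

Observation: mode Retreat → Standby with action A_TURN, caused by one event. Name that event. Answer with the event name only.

try arrived: (Retreat, arrived) → (Standby, A_WAIT)
try grasp_fail: (Retreat, grasp_fail) → (Standby, A_TURN)  ← matches
try grasp_ok: (Retreat, grasp_ok) → (Retreat, A_GO)

grasp_fail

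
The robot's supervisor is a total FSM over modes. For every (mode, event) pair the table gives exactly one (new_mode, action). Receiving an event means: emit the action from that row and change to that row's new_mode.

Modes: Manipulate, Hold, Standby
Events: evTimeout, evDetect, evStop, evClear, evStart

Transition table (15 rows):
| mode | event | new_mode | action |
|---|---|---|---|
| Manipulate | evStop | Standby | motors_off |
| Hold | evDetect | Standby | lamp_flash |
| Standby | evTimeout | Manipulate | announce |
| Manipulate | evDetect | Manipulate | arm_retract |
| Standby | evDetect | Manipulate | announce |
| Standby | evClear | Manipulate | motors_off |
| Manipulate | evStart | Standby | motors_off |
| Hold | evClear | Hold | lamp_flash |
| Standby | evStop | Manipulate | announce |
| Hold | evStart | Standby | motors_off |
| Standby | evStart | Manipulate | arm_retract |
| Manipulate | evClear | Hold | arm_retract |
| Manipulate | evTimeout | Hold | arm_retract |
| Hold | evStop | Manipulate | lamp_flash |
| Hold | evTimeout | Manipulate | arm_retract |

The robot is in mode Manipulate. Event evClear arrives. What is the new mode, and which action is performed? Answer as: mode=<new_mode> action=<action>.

mode=Hold action=arm_retract

current mode = Manipulate; filter table to that mode:
  (Manipulate, evStop) → (Standby, motors_off)
  (Manipulate, evDetect) → (Manipulate, arm_retract)
  (Manipulate, evStart) → (Standby, motors_off)
  (Manipulate, evClear) → (Hold, arm_retract)  ← event matches
  (Manipulate, evTimeout) → (Hold, arm_retract)
event = evClear selects (Hold, arm_retract)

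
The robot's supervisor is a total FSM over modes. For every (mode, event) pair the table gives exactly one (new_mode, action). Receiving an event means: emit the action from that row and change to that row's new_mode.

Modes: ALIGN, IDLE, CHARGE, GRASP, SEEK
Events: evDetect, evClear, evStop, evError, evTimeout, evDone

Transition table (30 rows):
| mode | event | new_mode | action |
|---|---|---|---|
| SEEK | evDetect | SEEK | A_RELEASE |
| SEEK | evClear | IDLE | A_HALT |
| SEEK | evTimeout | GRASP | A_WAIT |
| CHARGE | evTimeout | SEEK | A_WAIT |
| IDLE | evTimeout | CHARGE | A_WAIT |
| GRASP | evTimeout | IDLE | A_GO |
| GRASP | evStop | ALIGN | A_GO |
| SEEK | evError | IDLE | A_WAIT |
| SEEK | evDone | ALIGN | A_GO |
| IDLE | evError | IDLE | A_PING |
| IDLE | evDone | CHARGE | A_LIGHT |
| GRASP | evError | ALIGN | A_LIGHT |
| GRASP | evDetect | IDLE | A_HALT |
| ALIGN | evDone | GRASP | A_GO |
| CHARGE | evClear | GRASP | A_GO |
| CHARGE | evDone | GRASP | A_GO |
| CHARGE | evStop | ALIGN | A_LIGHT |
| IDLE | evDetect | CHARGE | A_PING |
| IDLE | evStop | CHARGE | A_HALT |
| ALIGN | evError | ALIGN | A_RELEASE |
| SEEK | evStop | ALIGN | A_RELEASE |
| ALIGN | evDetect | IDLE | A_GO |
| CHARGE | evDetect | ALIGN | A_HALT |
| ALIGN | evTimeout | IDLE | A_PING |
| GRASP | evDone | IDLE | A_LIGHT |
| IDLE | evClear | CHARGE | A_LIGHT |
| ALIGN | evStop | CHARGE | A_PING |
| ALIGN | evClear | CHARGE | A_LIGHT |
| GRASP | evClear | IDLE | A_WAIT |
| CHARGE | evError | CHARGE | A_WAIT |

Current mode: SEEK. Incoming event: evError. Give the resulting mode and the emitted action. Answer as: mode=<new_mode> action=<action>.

current mode = SEEK; filter table to that mode:
  (SEEK, evDetect) → (SEEK, A_RELEASE)
  (SEEK, evClear) → (IDLE, A_HALT)
  (SEEK, evTimeout) → (GRASP, A_WAIT)
  (SEEK, evError) → (IDLE, A_WAIT)  ← event matches
  (SEEK, evDone) → (ALIGN, A_GO)
  (SEEK, evStop) → (ALIGN, A_RELEASE)
event = evError selects (IDLE, A_WAIT)

mode=IDLE action=A_WAIT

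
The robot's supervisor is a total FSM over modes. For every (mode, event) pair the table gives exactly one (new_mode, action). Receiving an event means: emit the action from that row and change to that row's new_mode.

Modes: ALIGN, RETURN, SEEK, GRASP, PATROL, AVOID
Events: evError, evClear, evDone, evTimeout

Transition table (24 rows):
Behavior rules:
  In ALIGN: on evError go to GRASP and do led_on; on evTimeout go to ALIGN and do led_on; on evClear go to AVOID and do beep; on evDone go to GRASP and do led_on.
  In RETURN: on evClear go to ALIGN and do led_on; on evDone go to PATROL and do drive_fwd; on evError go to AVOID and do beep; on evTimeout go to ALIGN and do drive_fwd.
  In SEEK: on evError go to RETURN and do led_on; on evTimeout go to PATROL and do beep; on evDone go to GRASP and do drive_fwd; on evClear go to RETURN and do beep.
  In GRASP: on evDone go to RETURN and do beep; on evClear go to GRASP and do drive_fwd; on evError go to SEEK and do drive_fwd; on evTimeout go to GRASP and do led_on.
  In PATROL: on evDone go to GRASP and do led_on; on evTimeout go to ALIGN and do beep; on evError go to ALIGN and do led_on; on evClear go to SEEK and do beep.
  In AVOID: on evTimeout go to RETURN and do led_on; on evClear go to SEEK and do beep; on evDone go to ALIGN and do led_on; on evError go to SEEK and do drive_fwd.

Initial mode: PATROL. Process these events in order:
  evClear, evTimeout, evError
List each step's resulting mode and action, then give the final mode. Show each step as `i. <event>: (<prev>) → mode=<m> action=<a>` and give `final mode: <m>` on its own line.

final mode: ALIGN

1. evClear: (PATROL) → mode=SEEK action=beep
2. evTimeout: (SEEK) → mode=PATROL action=beep
3. evError: (PATROL) → mode=ALIGN action=led_on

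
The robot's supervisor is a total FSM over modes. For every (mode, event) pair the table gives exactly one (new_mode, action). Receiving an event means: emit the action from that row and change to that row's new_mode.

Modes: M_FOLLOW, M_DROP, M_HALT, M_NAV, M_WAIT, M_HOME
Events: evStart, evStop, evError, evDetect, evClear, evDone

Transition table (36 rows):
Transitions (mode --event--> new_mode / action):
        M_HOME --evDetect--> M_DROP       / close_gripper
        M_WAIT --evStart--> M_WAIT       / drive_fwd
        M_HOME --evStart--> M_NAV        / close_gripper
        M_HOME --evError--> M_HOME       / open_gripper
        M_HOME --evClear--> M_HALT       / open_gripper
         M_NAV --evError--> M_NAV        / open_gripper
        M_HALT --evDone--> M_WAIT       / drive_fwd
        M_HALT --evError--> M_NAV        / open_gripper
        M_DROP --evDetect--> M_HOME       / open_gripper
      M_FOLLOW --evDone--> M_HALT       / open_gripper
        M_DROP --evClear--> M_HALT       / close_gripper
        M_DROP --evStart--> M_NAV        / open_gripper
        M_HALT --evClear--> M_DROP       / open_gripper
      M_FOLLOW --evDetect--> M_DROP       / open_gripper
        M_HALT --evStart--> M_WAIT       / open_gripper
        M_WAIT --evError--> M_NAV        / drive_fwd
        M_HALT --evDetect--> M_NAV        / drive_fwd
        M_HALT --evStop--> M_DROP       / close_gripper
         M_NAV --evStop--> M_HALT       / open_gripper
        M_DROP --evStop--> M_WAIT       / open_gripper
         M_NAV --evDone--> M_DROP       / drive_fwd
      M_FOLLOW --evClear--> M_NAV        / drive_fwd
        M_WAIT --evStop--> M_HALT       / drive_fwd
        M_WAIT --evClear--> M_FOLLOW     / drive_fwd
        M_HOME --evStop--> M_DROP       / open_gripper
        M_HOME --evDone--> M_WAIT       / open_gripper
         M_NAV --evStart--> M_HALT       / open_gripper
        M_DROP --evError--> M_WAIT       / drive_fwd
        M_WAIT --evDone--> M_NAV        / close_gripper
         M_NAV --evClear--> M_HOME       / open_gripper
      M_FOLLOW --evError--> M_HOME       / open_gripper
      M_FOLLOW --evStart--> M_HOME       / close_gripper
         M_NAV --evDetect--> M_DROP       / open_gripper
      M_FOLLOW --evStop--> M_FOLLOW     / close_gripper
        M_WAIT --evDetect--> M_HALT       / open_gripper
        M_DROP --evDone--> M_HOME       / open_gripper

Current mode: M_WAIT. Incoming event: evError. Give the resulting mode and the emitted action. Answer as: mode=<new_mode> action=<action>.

current mode = M_WAIT; filter table to that mode:
  (M_WAIT, evStart) → (M_WAIT, drive_fwd)
  (M_WAIT, evError) → (M_NAV, drive_fwd)  ← event matches
  (M_WAIT, evStop) → (M_HALT, drive_fwd)
  (M_WAIT, evClear) → (M_FOLLOW, drive_fwd)
  (M_WAIT, evDone) → (M_NAV, close_gripper)
  (M_WAIT, evDetect) → (M_HALT, open_gripper)
event = evError selects (M_NAV, drive_fwd)

mode=M_NAV action=drive_fwd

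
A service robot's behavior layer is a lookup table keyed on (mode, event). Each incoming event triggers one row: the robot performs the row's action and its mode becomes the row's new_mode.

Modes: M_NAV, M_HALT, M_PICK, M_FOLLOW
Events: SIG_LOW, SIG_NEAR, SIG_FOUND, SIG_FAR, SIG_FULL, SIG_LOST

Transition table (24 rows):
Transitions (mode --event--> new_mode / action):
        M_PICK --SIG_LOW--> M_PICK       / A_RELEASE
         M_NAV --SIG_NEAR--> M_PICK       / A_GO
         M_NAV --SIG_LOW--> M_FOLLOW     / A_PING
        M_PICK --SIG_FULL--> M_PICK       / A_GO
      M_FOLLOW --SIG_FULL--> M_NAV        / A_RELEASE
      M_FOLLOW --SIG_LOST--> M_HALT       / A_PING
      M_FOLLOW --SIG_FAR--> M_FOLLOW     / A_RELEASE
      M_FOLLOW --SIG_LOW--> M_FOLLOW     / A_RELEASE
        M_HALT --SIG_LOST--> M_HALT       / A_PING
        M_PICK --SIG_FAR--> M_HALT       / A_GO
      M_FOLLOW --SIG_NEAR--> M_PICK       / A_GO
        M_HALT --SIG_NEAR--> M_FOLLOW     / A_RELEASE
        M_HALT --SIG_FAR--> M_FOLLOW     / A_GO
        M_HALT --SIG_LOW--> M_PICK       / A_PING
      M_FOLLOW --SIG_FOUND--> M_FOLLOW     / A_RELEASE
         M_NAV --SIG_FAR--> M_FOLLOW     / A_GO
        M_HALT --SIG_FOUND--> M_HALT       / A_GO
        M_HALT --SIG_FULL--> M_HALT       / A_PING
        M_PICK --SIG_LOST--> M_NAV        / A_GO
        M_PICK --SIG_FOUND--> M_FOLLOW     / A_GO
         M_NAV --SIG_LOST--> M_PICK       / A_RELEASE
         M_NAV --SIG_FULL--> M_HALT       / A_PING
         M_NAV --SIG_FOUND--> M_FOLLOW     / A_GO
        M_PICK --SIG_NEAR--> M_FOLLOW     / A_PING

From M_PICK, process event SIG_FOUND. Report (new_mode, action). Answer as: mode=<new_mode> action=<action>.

mode=M_FOLLOW action=A_GO

current mode = M_PICK; filter table to that mode:
  (M_PICK, SIG_LOW) → (M_PICK, A_RELEASE)
  (M_PICK, SIG_FULL) → (M_PICK, A_GO)
  (M_PICK, SIG_FAR) → (M_HALT, A_GO)
  (M_PICK, SIG_LOST) → (M_NAV, A_GO)
  (M_PICK, SIG_FOUND) → (M_FOLLOW, A_GO)  ← event matches
  (M_PICK, SIG_NEAR) → (M_FOLLOW, A_PING)
event = SIG_FOUND selects (M_FOLLOW, A_GO)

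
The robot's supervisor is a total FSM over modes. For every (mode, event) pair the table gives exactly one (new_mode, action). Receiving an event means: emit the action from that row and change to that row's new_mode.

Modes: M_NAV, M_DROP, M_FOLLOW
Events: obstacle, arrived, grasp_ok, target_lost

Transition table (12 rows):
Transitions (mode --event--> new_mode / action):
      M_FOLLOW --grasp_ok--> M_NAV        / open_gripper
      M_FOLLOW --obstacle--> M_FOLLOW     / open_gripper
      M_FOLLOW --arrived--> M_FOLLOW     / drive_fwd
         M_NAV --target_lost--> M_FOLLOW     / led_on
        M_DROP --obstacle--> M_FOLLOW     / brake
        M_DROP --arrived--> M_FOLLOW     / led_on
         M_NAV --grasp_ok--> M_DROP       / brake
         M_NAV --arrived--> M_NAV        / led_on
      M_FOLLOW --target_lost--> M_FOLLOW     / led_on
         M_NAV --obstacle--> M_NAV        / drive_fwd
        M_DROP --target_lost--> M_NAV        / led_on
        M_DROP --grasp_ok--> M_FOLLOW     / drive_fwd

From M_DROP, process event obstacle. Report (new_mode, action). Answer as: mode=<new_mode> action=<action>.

current mode = M_DROP; filter table to that mode:
  (M_DROP, obstacle) → (M_FOLLOW, brake)  ← event matches
  (M_DROP, arrived) → (M_FOLLOW, led_on)
  (M_DROP, target_lost) → (M_NAV, led_on)
  (M_DROP, grasp_ok) → (M_FOLLOW, drive_fwd)
event = obstacle selects (M_FOLLOW, brake)

mode=M_FOLLOW action=brake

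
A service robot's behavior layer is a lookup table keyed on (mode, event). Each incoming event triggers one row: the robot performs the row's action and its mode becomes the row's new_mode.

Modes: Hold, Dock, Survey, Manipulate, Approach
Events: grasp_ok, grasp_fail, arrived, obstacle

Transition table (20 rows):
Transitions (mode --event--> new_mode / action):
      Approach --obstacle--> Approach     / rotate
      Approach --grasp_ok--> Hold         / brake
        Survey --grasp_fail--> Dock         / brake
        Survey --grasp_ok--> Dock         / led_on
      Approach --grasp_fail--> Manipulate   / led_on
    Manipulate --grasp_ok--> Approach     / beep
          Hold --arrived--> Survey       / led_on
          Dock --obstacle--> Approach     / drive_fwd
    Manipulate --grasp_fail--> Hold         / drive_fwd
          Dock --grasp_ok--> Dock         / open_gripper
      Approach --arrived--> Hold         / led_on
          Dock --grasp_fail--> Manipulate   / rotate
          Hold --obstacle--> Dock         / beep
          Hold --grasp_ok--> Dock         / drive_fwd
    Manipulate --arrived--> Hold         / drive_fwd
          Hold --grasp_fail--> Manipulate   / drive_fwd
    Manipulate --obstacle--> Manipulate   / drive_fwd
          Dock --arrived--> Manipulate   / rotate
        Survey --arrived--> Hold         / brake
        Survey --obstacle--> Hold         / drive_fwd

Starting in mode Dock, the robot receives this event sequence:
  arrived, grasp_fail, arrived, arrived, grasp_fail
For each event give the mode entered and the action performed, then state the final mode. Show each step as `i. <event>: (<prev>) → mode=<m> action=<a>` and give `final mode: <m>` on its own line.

final mode: Manipulate

1. arrived: (Dock) → mode=Manipulate action=rotate
2. grasp_fail: (Manipulate) → mode=Hold action=drive_fwd
3. arrived: (Hold) → mode=Survey action=led_on
4. arrived: (Survey) → mode=Hold action=brake
5. grasp_fail: (Hold) → mode=Manipulate action=drive_fwd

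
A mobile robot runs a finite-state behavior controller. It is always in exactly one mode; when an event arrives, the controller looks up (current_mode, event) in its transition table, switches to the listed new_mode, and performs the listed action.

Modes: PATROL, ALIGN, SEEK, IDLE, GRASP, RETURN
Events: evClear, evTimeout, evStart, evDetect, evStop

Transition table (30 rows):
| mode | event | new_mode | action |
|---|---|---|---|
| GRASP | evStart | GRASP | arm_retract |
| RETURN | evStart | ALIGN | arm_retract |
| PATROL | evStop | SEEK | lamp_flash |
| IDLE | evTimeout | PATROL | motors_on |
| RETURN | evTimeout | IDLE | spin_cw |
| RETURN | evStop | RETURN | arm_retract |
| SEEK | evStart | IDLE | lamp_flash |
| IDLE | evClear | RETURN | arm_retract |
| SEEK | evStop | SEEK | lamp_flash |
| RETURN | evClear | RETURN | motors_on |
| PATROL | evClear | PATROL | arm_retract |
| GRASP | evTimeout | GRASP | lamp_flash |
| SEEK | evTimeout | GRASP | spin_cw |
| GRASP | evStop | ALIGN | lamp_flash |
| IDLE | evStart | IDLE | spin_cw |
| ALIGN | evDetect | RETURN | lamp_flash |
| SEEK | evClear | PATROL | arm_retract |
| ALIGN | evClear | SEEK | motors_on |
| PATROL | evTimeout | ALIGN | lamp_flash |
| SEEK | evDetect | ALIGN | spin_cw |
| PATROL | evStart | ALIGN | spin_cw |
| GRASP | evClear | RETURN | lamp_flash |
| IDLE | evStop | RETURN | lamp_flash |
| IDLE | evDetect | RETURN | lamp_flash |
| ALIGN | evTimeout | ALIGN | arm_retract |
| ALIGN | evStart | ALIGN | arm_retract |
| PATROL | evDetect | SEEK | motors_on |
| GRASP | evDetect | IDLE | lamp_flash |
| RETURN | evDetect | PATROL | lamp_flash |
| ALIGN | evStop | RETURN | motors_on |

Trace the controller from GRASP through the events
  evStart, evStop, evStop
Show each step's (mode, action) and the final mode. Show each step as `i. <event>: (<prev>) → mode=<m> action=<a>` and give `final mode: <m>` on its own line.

1. evStart: (GRASP) → mode=GRASP action=arm_retract
2. evStop: (GRASP) → mode=ALIGN action=lamp_flash
3. evStop: (ALIGN) → mode=RETURN action=motors_on

final mode: RETURN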